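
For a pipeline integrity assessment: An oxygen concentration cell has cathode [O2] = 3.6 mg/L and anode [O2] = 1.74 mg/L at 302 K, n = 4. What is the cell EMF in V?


Apply the Nernst concentration-cell relation: E = (RT/nF)*ln(C_cathode/C_anode)
RT/nF = 8.314*302/(4*96485) = 0.00650575 V
ln(3.6/1.74) = 0.72705
E = 0.00650575 * 0.72705 = 0.00473 V

0.00473 V


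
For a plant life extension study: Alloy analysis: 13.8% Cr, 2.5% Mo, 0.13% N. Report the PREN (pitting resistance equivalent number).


Apply the PREN formula: PREN = Cr + 3.3*Mo + 16*N
PREN = 13.8 + 3.3*2.5 + 16*0.13
PREN = 13.8 + 8.25 + 2.08 = 24.13

24.13


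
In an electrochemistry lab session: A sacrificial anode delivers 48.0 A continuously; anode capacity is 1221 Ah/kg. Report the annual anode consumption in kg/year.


Annual consumption = current * hours per year / capacity
Rate = 48.0 * 8760 / 1221 = 344.4 kg/year

344.4 kg/year


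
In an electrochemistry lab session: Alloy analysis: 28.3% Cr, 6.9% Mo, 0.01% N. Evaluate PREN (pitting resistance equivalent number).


Apply the PREN formula: PREN = Cr + 3.3*Mo + 16*N
PREN = 28.3 + 3.3*6.9 + 16*0.01
PREN = 28.3 + 22.77 + 0.16 = 51.23

51.23


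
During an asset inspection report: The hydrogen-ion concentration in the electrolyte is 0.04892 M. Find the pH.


pH = −log10[H+]
pH = −log10(0.04892) = 1.31

1.31


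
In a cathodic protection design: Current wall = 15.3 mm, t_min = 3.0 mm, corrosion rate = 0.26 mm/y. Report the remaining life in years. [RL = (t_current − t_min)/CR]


Apply the remaining-life relation: RL = (t_current − t_min) / CR
RL = (15.3 − 3.0) / 0.26 = 12.3 / 0.26 = 47.3 years

47.3 years


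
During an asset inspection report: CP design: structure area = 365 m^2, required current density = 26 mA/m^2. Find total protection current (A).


I = area * current density, then convert mA → A (÷1000)
I = 365 * 26 / 1000 = 9.49 A

9.49 A


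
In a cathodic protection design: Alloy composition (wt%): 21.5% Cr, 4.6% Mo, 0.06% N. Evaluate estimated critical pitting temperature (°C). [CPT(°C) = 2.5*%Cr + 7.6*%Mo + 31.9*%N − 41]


Apply the ASTM G48 empirical CPT estimate: CPT(°C) = 2.5*%Cr + 7.6*%Mo + 31.9*%N − 41
2.5*21.5 = 53.75; 7.6*4.6 = 34.96; 31.9*0.06 = 1.914
CPT = 53.75 + 34.96 + 1.914 − 41 = 49.624 °C
Rounded to 0.1 °C: CPT ≈ 49.6 °C

49.6 °C


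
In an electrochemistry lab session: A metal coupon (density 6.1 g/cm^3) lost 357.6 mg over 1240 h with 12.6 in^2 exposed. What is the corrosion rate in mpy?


Apply the mpy weight-loss relation: CR = 534 * W / (D * A * T)
Numerator: 534 * 357.6 = 190958.4
Denominator: 6.1 * 12.6 * 1240 = 95306.4
CR = 190958.4 / 95306.4 = 2.0036 mpy

2.0036 mpy


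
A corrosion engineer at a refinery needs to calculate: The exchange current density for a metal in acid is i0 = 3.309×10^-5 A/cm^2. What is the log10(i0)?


i0 = 3.309×10^-5 A/cm^2
log10(i0) = -4.48

-4.48


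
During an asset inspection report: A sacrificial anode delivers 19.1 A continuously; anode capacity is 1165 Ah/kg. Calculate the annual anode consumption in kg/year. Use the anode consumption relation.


Annual consumption = current * hours per year / capacity
Rate = 19.1 * 8760 / 1165 = 143.6 kg/year

143.6 kg/year


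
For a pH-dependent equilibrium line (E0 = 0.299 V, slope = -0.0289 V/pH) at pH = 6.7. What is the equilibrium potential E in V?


Apply the Pourbaix line equation: E = E0 + slope*pH
E = 0.299 + (-0.0289)*6.7 = 0.299 + (-0.19363) = 0.10537 V
Rounded to 4 decimal places: E = 0.1054 V

0.1054 V


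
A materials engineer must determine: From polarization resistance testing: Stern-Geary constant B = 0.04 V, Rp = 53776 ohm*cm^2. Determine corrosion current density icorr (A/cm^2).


Apply the Stern-Geary relation: icorr = B / Rp
icorr = 0.04 / 53776 = 7.438×10^-7 A/cm^2

7.438×10^-7 A/cm^2


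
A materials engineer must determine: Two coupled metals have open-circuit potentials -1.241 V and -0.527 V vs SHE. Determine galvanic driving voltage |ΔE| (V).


Driving voltage is the absolute potential difference.
|ΔE| = |-1.241 − (-0.527)| = 0.714 V

0.714 V


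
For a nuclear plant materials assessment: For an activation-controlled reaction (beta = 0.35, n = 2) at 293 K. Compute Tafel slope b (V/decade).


Apply the Tafel slope relation: b = 2.303*R*T/(beta*n*F)
Numerator: 2.303 * 8.314 * 293 = 5610.11
Denominator: 0.35 * 2 * 96485 = 67539.5
b = 5610.11 / 67539.5 = 0.083 V/decade

0.083 V/decade


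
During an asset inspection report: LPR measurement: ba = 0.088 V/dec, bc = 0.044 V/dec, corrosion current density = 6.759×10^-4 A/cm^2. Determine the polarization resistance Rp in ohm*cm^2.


Apply the Stern-Geary equation: Rp = ba*bc / (2.303*icorr*(ba+bc))
ba*bc = 0.088*0.044 = 0.003872
ba+bc = 0.132; 2.303*icorr*(ba+bc) = 2.303*6.759×10^-4*0.132 = 2.054709×10^-4
Rp = 0.003872 / 2.054709×10^-4 = 18.84 ohm*cm^2

18.84 ohm*cm^2


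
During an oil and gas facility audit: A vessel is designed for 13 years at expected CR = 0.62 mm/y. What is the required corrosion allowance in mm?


Corrosion allowance = CR × design life
CA = 0.62 * 13 = 8.06 mm

8.06 mm


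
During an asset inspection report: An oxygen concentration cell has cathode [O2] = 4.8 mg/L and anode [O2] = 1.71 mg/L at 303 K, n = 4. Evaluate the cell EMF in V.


Apply the Nernst concentration-cell relation: E = (RT/nF)*ln(C_cathode/C_anode)
RT/nF = 8.314*303/(4*96485) = 0.00652729 V
ln(4.8/1.71) = 1.03212
E = 0.00652729 * 1.03212 = 0.00674 V

0.00674 V


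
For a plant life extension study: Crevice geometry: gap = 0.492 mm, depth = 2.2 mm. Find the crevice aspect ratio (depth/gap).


Aspect ratio = depth / gap
Ratio = 2.2 / 0.492 = 4.5

4.5


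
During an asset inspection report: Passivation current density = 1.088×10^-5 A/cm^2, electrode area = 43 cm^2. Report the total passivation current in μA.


I = i_pass * A, then convert A → μA (×10^6)
I = 1.088×10^-5 * 43 * 10^6 = 467.84 μA

467.84 μA


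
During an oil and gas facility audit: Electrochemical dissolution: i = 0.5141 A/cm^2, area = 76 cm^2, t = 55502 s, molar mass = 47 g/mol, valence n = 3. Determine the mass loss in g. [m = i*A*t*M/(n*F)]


Apply Faraday's law: m = i*A*t*M / (n*F)
Total charge passed Q = i*A*t = 0.5141*76*55502 = 2168551.9432 C
m = Q*M/(n*F) = 2168551.9432*47/(3*96485) = 352.1167 g

352.1167 g


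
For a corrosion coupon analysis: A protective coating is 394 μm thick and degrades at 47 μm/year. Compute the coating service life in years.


Service life = thickness / degradation rate
Life = 394 / 47 = 8.4 years

8.4 years


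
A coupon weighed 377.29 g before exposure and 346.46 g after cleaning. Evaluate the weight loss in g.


Weight loss = initial − final
WL = 377.29 − 346.46 = 30.83 g

30.83 g


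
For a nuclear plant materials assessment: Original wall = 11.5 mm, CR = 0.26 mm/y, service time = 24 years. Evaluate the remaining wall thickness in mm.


Remaining wall = original − CR × time
t = 11.5 − 0.26*24 = 11.5 − 6.24 = 5.26 mm

5.26 mm


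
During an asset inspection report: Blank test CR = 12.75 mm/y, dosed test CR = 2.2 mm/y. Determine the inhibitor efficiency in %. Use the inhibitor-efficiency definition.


Apply the inhibitor-efficiency definition: IE = (CR_blank − CR_inh)/CR_blank × 100
IE = (12.75 − 2.2) / 12.75 × 100
IE = 10.55 / 12.75 × 100 = 82.7 %

82.7 %


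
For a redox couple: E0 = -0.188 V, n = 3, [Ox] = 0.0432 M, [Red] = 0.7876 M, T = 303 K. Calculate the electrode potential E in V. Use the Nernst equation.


Apply the Nernst equation: E = E0 + (RT/nF)*ln([Ox]/[Red])
Step 1: RT/nF = 8.314*303/(3*96485) = 0.00870305 V
Step 2: [Ox]/[Red] = 0.0432/0.7876 = 0.05485
Step 3: ln(0.05485) = -2.903153
Step 4: correction = 0.00870305 * -2.903153 = -0.025 V
E = -0.188 + -0.025 = -0.213 V

-0.213 V


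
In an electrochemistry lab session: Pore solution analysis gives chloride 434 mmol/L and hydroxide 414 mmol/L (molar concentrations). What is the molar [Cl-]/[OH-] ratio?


Threshold parameter = [Cl-] / [OH-] (molar basis; both in mmol/L, so units cancel)
Ratio = 434 / 414 = 1.05

1.05


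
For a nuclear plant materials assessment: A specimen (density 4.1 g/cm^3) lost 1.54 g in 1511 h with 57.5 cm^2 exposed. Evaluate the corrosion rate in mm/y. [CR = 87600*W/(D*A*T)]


Apply the mm/y weight-loss relation: CR = 87600 * W / (D * A * T)
Numerator: 87600 * 1.54 = 134904.0
Denominator: 4.1 * 57.5 * 1511 = 356218.25
CR = 134904.0 / 356218.25 = 0.378712 mm/y

0.378712 mm/y


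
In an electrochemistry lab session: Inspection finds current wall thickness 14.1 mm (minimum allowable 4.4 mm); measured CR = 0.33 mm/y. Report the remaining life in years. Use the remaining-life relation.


Apply the remaining-life relation: RL = (t_current − t_min) / CR
RL = (14.1 − 4.4) / 0.33 = 9.7 / 0.33 = 29.4 years

29.4 years


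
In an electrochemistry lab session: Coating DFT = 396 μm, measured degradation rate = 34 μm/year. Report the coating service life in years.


Service life = thickness / degradation rate
Life = 396 / 34 = 11.6 years

11.6 years


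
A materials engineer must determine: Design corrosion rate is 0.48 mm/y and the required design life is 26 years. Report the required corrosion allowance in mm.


Corrosion allowance = CR × design life
CA = 0.48 * 26 = 12.48 mm

12.48 mm


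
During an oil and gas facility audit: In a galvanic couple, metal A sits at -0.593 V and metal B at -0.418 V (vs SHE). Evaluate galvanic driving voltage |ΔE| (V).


Driving voltage is the absolute potential difference.
|ΔE| = |-0.593 − (-0.418)| = 0.175 V

0.175 V


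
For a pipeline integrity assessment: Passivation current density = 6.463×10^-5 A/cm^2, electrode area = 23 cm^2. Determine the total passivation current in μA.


I = i_pass * A, then convert A → μA (×10^6)
I = 6.463×10^-5 * 23 * 10^6 = 1486.49 μA

1486.49 μA


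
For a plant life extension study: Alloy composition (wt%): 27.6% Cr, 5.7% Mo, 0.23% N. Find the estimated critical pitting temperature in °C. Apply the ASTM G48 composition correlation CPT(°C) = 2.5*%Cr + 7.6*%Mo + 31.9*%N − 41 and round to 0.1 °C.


Apply the ASTM G48 empirical CPT estimate: CPT(°C) = 2.5*%Cr + 7.6*%Mo + 31.9*%N − 41
2.5*27.6 = 69; 7.6*5.7 = 43.32; 31.9*0.23 = 7.337
CPT = 69 + 43.32 + 7.337 − 41 = 78.657 °C
Rounded to 0.1 °C: CPT ≈ 78.7 °C

78.7 °C


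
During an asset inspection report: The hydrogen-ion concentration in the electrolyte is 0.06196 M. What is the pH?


pH = −log10[H+]
pH = −log10(0.06196) = 1.21

1.21


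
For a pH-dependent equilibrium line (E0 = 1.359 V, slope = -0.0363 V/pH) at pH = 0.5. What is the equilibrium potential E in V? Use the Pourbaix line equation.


Apply the Pourbaix line equation: E = E0 + slope*pH
E = 1.359 + (-0.0363)*0.5 = 1.359 + (-0.01815) = 1.34085 V
Rounded to 4 decimal places: E = 1.3409 V

1.3409 V


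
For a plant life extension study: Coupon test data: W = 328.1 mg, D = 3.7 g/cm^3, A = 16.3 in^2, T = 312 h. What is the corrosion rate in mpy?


Apply the mpy weight-loss relation: CR = 534 * W / (D * A * T)
Numerator: 534 * 328.1 = 175205.4
Denominator: 3.7 * 16.3 * 312 = 18816.72
CR = 175205.4 / 18816.72 = 9.3112 mpy

9.3112 mpy


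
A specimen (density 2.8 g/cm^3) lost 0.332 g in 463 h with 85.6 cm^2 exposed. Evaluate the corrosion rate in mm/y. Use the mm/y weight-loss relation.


Apply the mm/y weight-loss relation: CR = 87600 * W / (D * A * T)
Numerator: 87600 * 0.332 = 29083.2
Denominator: 2.8 * 85.6 * 463 = 110971.84
CR = 29083.2 / 110971.84 = 0.2621 mm/y

0.2621 mm/y


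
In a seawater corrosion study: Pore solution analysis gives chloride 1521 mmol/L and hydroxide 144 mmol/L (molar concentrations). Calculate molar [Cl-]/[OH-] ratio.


Threshold parameter = [Cl-] / [OH-] (molar basis; both in mmol/L, so units cancel)
Ratio = 1521 / 144 = 10.56

10.56


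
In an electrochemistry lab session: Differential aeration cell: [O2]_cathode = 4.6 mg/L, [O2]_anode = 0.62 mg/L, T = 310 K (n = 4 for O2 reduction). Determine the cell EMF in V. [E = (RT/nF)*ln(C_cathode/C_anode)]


Apply the Nernst concentration-cell relation: E = (RT/nF)*ln(C_cathode/C_anode)
RT/nF = 8.314*310/(4*96485) = 0.00667808 V
ln(4.6/0.62) = 2.00409
E = 0.00667808 * 2.00409 = 0.01338 V

0.01338 V


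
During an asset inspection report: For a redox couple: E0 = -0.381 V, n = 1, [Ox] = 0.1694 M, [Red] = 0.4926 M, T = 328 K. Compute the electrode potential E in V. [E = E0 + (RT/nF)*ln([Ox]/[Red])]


Apply the Nernst equation: E = E0 + (RT/nF)*ln([Ox]/[Red])
Step 1: RT/nF = 8.314*328/(1*96485) = 0.02826338 V
Step 2: [Ox]/[Red] = 0.1694/0.4926 = 0.34389
Step 3: ln(0.34389) = -1.067433
Step 4: correction = 0.02826338 * -1.067433 = -0.0302 V
E = -0.381 + -0.0302 = -0.4112 V

-0.4112 V


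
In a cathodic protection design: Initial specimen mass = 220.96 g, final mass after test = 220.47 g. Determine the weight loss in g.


Weight loss = initial − final
WL = 220.96 − 220.47 = 0.49 g

0.49 g


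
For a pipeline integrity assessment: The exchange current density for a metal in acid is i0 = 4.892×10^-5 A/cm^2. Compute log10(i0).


i0 = 4.892×10^-5 A/cm^2
log10(i0) = -4.311

-4.311


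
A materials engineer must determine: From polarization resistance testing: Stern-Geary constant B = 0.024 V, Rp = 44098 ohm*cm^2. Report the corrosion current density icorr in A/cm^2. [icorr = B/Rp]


Apply the Stern-Geary relation: icorr = B / Rp
icorr = 0.024 / 44098 = 5.442×10^-7 A/cm^2

5.442×10^-7 A/cm^2


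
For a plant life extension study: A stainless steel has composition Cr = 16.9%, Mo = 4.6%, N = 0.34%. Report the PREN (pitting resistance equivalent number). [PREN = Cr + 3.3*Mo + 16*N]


Apply the PREN formula: PREN = Cr + 3.3*Mo + 16*N
PREN = 16.9 + 3.3*4.6 + 16*0.34
PREN = 16.9 + 15.18 + 5.44 = 37.52

37.52


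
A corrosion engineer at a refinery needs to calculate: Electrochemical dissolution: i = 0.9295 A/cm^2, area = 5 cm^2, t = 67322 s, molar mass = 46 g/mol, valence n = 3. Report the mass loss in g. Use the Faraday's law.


Apply Faraday's law: m = i*A*t*M / (n*F)
Total charge passed Q = i*A*t = 0.9295*5*67322 = 312878.995 C
m = Q*M/(n*F) = 312878.995*46/(3*96485) = 49.7225 g

49.7225 g


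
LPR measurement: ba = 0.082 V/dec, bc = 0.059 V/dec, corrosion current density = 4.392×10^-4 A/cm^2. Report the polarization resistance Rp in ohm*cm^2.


Apply the Stern-Geary equation: Rp = ba*bc / (2.303*icorr*(ba+bc))
ba*bc = 0.082*0.059 = 0.004838
ba+bc = 0.141; 2.303*icorr*(ba+bc) = 2.303*4.392×10^-4*0.141 = 1.4261834×10^-4
Rp = 0.004838 / 1.4261834×10^-4 = 33.9 ohm*cm^2

33.9 ohm*cm^2


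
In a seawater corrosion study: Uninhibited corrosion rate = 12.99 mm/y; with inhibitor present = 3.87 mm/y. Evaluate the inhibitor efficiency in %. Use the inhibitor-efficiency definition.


Apply the inhibitor-efficiency definition: IE = (CR_blank − CR_inh)/CR_blank × 100
IE = (12.99 − 3.87) / 12.99 × 100
IE = 9.12 / 12.99 × 100 = 70.2 %

70.2 %


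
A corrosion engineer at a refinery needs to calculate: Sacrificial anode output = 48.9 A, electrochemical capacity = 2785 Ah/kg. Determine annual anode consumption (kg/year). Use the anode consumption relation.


Annual consumption = current * hours per year / capacity
Rate = 48.9 * 8760 / 2785 = 153.8 kg/year

153.8 kg/year


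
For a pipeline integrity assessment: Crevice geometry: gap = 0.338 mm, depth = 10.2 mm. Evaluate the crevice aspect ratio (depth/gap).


Aspect ratio = depth / gap
Ratio = 10.2 / 0.338 = 30.2

30.2


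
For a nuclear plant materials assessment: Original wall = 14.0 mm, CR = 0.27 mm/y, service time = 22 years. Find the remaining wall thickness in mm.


Remaining wall = original − CR × time
t = 14.0 − 0.27*22 = 14.0 − 5.94 = 8.06 mm

8.06 mm


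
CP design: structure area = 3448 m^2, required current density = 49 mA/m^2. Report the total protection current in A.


I = area * current density, then convert mA → A (÷1000)
I = 3448 * 49 / 1000 = 168.95 A

168.95 A


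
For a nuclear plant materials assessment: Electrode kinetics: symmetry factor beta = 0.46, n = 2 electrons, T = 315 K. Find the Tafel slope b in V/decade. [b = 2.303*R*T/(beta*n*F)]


Apply the Tafel slope relation: b = 2.303*R*T/(beta*n*F)
Numerator: 2.303 * 8.314 * 315 = 6031.35
Denominator: 0.46 * 2 * 96485 = 88766.2
b = 6031.35 / 88766.2 = 0.068 V/decade

0.068 V/decade


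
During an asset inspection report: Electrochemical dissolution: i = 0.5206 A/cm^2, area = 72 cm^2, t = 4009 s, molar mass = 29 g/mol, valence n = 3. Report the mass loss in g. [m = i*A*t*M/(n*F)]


Apply Faraday's law: m = i*A*t*M / (n*F)
Total charge passed Q = i*A*t = 0.5206*72*4009 = 150270.1488 C
m = Q*M/(n*F) = 150270.1488*29/(3*96485) = 15.055 g

15.055 g


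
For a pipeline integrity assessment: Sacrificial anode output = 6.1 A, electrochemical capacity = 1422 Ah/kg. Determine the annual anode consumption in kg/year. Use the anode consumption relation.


Annual consumption = current * hours per year / capacity
Rate = 6.1 * 8760 / 1422 = 37.6 kg/year

37.6 kg/year


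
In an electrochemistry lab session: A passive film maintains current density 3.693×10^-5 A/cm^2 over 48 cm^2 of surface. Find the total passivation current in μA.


I = i_pass * A, then convert A → μA (×10^6)
I = 3.693×10^-5 * 48 * 10^6 = 1772.64 μA

1772.64 μA


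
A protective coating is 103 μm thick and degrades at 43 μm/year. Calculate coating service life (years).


Service life = thickness / degradation rate
Life = 103 / 43 = 2.4 years

2.4 years


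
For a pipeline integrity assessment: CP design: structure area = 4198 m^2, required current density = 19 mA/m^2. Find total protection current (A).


I = area * current density, then convert mA → A (÷1000)
I = 4198 * 19 / 1000 = 79.76 A

79.76 A


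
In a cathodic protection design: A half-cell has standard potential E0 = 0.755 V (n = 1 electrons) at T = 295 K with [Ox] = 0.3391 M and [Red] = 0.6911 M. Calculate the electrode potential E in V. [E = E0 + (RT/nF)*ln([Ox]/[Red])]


Apply the Nernst equation: E = E0 + (RT/nF)*ln([Ox]/[Red])
Step 1: RT/nF = 8.314*295/(1*96485) = 0.02541981 V
Step 2: [Ox]/[Red] = 0.3391/0.6911 = 0.490667
Step 3: ln(0.490667) = -0.71199
Step 4: correction = 0.02541981 * -0.71199 = -0.018 V
E = 0.755 + -0.018 = 0.737 V

0.737 V


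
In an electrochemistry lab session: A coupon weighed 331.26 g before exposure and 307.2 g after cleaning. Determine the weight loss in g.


Weight loss = initial − final
WL = 331.26 − 307.2 = 24.06 g

24.06 g


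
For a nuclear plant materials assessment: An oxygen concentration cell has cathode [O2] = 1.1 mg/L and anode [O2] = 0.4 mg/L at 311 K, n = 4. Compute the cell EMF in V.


Apply the Nernst concentration-cell relation: E = (RT/nF)*ln(C_cathode/C_anode)
RT/nF = 8.314*311/(4*96485) = 0.00669963 V
ln(1.1/0.4) = 1.0116
E = 0.00669963 * 1.0116 = 0.00678 V

0.00678 V


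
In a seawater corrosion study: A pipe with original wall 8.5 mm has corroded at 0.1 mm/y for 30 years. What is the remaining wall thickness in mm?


Remaining wall = original − CR × time
t = 8.5 − 0.1*30 = 8.5 − 3.0 = 5.5 mm

5.5 mm


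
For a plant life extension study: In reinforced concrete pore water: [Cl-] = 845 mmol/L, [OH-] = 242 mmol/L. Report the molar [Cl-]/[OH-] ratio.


Threshold parameter = [Cl-] / [OH-] (molar basis; both in mmol/L, so units cancel)
Ratio = 845 / 242 = 3.49

3.49


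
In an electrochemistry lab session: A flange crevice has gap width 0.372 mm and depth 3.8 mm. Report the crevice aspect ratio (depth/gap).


Aspect ratio = depth / gap
Ratio = 3.8 / 0.372 = 10.2

10.2


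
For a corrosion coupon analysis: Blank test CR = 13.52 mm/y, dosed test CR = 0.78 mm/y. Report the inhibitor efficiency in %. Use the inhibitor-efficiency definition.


Apply the inhibitor-efficiency definition: IE = (CR_blank − CR_inh)/CR_blank × 100
IE = (13.52 − 0.78) / 13.52 × 100
IE = 12.74 / 13.52 × 100 = 94.2 %

94.2 %


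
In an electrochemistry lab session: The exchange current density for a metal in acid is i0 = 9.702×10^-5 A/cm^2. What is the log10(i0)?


i0 = 9.702×10^-5 A/cm^2
log10(i0) = -4.013

-4.013


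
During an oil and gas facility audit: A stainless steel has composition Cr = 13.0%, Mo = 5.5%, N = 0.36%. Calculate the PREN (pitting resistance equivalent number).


Apply the PREN formula: PREN = Cr + 3.3*Mo + 16*N
PREN = 13.0 + 3.3*5.5 + 16*0.36
PREN = 13.0 + 18.15 + 5.76 = 36.91

36.91


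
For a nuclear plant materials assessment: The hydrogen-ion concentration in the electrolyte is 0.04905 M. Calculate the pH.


pH = −log10[H+]
pH = −log10(0.04905) = 1.31

1.31


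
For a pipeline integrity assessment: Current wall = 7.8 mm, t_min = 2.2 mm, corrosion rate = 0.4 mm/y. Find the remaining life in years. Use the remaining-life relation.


Apply the remaining-life relation: RL = (t_current − t_min) / CR
RL = (7.8 − 2.2) / 0.4 = 5.6 / 0.4 = 14.0 years

14.0 years


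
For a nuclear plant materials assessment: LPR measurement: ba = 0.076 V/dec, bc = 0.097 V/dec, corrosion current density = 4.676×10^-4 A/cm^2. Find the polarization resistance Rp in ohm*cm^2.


Apply the Stern-Geary equation: Rp = ba*bc / (2.303*icorr*(ba+bc))
ba*bc = 0.076*0.097 = 0.007372
ba+bc = 0.173; 2.303*icorr*(ba+bc) = 2.303*4.676×10^-4*0.173 = 1.8630072×10^-4
Rp = 0.007372 / 1.8630072×10^-4 = 39.6 ohm*cm^2

39.6 ohm*cm^2


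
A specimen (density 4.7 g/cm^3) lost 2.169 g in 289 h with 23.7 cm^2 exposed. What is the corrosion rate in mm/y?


Apply the mm/y weight-loss relation: CR = 87600 * W / (D * A * T)
Numerator: 87600 * 2.169 = 190004.4
Denominator: 4.7 * 23.7 * 289 = 32191.71
CR = 190004.4 / 32191.71 = 5.9023 mm/y

5.9023 mm/y


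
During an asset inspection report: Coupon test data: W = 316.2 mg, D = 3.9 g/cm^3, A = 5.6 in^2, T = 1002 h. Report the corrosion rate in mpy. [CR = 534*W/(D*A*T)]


Apply the mpy weight-loss relation: CR = 534 * W / (D * A * T)
Numerator: 534 * 316.2 = 168850.8
Denominator: 3.9 * 5.6 * 1002 = 21883.68
CR = 168850.8 / 21883.68 = 7.7158 mpy

7.7158 mpy


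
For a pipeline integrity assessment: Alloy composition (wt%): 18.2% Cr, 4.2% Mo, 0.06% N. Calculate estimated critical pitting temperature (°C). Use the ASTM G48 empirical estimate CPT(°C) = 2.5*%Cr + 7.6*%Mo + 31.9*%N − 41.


Apply the ASTM G48 empirical CPT estimate: CPT(°C) = 2.5*%Cr + 7.6*%Mo + 31.9*%N − 41
2.5*18.2 = 45.5; 7.6*4.2 = 31.92; 31.9*0.06 = 1.914
CPT = 45.5 + 31.92 + 1.914 − 41 = 38.334 °C
Rounded to 0.1 °C: CPT ≈ 38.3 °C

38.3 °C


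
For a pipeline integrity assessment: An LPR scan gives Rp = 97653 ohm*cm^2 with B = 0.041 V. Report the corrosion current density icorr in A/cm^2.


Apply the Stern-Geary relation: icorr = B / Rp
icorr = 0.041 / 97653 = 4.199×10^-7 A/cm^2

4.199×10^-7 A/cm^2


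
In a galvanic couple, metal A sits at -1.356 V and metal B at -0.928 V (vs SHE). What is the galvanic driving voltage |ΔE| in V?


Driving voltage is the absolute potential difference.
|ΔE| = |-1.356 − (-0.928)| = 0.428 V

0.428 V


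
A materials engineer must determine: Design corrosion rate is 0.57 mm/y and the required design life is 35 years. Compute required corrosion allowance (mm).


Corrosion allowance = CR × design life
CA = 0.57 * 35 = 19.95 mm

19.95 mm


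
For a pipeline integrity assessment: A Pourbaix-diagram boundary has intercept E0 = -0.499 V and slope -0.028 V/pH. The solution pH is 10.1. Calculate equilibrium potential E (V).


Apply the Pourbaix line equation: E = E0 + slope*pH
E = -0.499 + (-0.028)*10.1 = -0.499 + (-0.2828) = -0.7818 V
Rounded to 3 decimal places: E = -0.782 V

-0.782 V


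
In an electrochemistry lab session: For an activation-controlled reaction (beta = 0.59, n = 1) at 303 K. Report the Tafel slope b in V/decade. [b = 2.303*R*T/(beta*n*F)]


Apply the Tafel slope relation: b = 2.303*R*T/(beta*n*F)
Numerator: 2.303 * 8.314 * 303 = 5801.58
Denominator: 0.59 * 1 * 96485 = 56926.15
b = 5801.58 / 56926.15 = 0.102 V/decade

0.102 V/decade


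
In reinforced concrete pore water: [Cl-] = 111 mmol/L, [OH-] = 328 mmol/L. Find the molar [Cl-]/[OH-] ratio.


Threshold parameter = [Cl-] / [OH-] (molar basis; both in mmol/L, so units cancel)
Ratio = 111 / 328 = 0.34

0.34


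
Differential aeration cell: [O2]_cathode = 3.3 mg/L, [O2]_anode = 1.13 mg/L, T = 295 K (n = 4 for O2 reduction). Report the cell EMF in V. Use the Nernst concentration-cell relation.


Apply the Nernst concentration-cell relation: E = (RT/nF)*ln(C_cathode/C_anode)
RT/nF = 8.314*295/(4*96485) = 0.00635495 V
ln(3.3/1.13) = 1.0717
E = 0.00635495 * 1.0717 = 0.00681 V

0.00681 V


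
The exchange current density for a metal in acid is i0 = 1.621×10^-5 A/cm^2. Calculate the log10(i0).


i0 = 1.621×10^-5 A/cm^2
log10(i0) = -4.79

-4.79


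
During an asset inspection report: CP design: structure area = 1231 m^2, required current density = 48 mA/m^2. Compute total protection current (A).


I = area * current density, then convert mA → A (÷1000)
I = 1231 * 48 / 1000 = 59.09 A

59.09 A


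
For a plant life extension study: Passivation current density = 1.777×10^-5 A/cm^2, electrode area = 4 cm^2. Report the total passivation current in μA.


I = i_pass * A, then convert A → μA (×10^6)
I = 1.777×10^-5 * 4 * 10^6 = 71.08 μA

71.08 μA


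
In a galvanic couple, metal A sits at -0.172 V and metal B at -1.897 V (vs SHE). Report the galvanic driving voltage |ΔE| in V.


Driving voltage is the absolute potential difference.
|ΔE| = |-0.172 − (-1.897)| = 1.725 V

1.725 V


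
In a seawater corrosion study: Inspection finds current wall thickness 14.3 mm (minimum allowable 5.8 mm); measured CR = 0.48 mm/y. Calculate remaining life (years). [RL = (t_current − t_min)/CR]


Apply the remaining-life relation: RL = (t_current − t_min) / CR
RL = (14.3 − 5.8) / 0.48 = 8.5 / 0.48 = 17.7 years

17.7 years


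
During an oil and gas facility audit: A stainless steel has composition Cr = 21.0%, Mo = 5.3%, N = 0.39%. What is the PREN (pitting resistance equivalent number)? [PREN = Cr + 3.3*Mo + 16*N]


Apply the PREN formula: PREN = Cr + 3.3*Mo + 16*N
PREN = 21.0 + 3.3*5.3 + 16*0.39
PREN = 21.0 + 17.49 + 6.24 = 44.73

44.73


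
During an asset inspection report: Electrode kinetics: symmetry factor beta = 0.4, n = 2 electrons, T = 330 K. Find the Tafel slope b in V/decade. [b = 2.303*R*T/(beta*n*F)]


Apply the Tafel slope relation: b = 2.303*R*T/(beta*n*F)
Numerator: 2.303 * 8.314 * 330 = 6318.56
Denominator: 0.4 * 2 * 96485 = 77188.0
b = 6318.56 / 77188.0 = 0.082 V/decade

0.082 V/decade


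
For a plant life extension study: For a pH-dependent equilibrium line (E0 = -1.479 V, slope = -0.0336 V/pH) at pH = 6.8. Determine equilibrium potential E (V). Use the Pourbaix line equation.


Apply the Pourbaix line equation: E = E0 + slope*pH
E = -1.479 + (-0.0336)*6.8 = -1.479 + (-0.22848) = -1.70748 V
Rounded to 3 decimal places: E = -1.707 V

-1.707 V


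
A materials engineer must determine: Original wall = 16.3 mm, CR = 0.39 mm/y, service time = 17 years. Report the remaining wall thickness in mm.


Remaining wall = original − CR × time
t = 16.3 − 0.39*17 = 16.3 − 6.63 = 9.67 mm

9.67 mm


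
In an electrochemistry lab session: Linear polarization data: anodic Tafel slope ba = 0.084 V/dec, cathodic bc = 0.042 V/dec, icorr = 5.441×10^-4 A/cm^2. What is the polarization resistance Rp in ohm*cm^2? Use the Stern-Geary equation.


Apply the Stern-Geary equation: Rp = ba*bc / (2.303*icorr*(ba+bc))
ba*bc = 0.084*0.042 = 0.003528
ba+bc = 0.126; 2.303*icorr*(ba+bc) = 2.303*5.441×10^-4*0.126 = 1.5788585×10^-4
Rp = 0.003528 / 1.5788585×10^-4 = 22.3 ohm*cm^2

22.3 ohm*cm^2


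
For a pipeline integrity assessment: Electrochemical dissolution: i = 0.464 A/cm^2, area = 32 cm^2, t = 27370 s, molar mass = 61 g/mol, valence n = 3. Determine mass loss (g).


Apply Faraday's law: m = i*A*t*M / (n*F)
Total charge passed Q = i*A*t = 0.464*32*27370 = 406389.76 C
m = Q*M/(n*F) = 406389.76*61/(3*96485) = 85.643 g

85.643 g


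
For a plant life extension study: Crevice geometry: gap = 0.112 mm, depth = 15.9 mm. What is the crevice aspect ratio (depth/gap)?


Aspect ratio = depth / gap
Ratio = 15.9 / 0.112 = 142.0

142.0


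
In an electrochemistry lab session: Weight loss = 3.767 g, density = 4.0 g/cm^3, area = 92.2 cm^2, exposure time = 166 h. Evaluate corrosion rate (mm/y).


Apply the mm/y weight-loss relation: CR = 87600 * W / (D * A * T)
Numerator: 87600 * 3.767 = 329989.2
Denominator: 4.0 * 92.2 * 166 = 61220.8
CR = 329989.2 / 61220.8 = 5.390148 mm/y

5.390148 mm/y


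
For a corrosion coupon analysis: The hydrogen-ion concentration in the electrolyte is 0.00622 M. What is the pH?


pH = −log10[H+]
pH = −log10(0.00622) = 2.21

2.21


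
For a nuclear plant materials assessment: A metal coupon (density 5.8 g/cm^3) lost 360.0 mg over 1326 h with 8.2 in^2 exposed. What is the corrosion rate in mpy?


Apply the mpy weight-loss relation: CR = 534 * W / (D * A * T)
Numerator: 534 * 360.0 = 192240.0
Denominator: 5.8 * 8.2 * 1326 = 63064.56
CR = 192240.0 / 63064.56 = 3.048 mpy

3.048 mpy


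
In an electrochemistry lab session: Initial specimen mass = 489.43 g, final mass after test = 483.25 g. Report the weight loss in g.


Weight loss = initial − final
WL = 489.43 − 483.25 = 6.18 g

6.18 g


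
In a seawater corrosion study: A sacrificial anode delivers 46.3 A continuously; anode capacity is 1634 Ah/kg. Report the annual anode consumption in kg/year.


Annual consumption = current * hours per year / capacity
Rate = 46.3 * 8760 / 1634 = 248.2 kg/year

248.2 kg/year


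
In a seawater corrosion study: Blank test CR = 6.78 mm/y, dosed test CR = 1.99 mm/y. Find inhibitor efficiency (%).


Apply the inhibitor-efficiency definition: IE = (CR_blank − CR_inh)/CR_blank × 100
IE = (6.78 − 1.99) / 6.78 × 100
IE = 4.79 / 6.78 × 100 = 70.6 %

70.6 %


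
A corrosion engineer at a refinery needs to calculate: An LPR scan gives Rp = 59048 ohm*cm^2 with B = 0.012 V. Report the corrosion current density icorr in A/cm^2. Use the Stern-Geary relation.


Apply the Stern-Geary relation: icorr = B / Rp
icorr = 0.012 / 59048 = 2.032×10^-7 A/cm^2

2.032×10^-7 A/cm^2


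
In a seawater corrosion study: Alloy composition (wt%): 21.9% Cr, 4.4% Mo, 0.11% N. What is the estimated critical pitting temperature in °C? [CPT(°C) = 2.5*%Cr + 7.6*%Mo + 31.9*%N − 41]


Apply the ASTM G48 empirical CPT estimate: CPT(°C) = 2.5*%Cr + 7.6*%Mo + 31.9*%N − 41
2.5*21.9 = 54.75; 7.6*4.4 = 33.44; 31.9*0.11 = 3.509
CPT = 54.75 + 33.44 + 3.509 − 41 = 50.699 °C
Rounded to 0.1 °C: CPT ≈ 50.7 °C

50.7 °C


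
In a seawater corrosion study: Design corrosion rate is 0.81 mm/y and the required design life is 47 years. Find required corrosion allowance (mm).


Corrosion allowance = CR × design life
CA = 0.81 * 47 = 38.07 mm

38.07 mm


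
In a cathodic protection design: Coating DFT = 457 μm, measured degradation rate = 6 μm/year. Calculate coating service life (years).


Service life = thickness / degradation rate
Life = 457 / 6 = 76.2 years

76.2 years


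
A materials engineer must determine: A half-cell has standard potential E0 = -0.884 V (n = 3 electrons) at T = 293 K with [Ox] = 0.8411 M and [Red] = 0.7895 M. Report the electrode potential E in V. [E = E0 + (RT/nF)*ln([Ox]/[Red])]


Apply the Nernst equation: E = E0 + (RT/nF)*ln([Ox]/[Red])
Step 1: RT/nF = 8.314*293/(3*96485) = 0.00841582 V
Step 2: [Ox]/[Red] = 0.8411/0.7895 = 1.065358
Step 3: ln(1.065358) = 0.063311
Step 4: correction = 0.00841582 * 0.063311 = 0.001 V
E = -0.884 + 0.001 = -0.883 V

-0.883 V


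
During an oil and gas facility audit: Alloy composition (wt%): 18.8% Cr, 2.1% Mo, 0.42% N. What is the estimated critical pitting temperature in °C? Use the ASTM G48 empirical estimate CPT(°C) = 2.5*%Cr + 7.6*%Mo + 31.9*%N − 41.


Apply the ASTM G48 empirical CPT estimate: CPT(°C) = 2.5*%Cr + 7.6*%Mo + 31.9*%N − 41
2.5*18.8 = 47; 7.6*2.1 = 15.96; 31.9*0.42 = 13.398
CPT = 47 + 15.96 + 13.398 − 41 = 35.358 °C
Rounded to 0.1 °C: CPT ≈ 35.4 °C

35.4 °C


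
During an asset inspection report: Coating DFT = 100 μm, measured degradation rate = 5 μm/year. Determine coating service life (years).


Service life = thickness / degradation rate
Life = 100 / 5 = 20.0 years

20.0 years


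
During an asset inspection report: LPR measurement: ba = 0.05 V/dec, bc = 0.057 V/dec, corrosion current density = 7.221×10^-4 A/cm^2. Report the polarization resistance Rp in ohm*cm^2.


Apply the Stern-Geary equation: Rp = ba*bc / (2.303*icorr*(ba+bc))
ba*bc = 0.05*0.057 = 0.00285
ba+bc = 0.107; 2.303*icorr*(ba+bc) = 2.303*7.221×10^-4*0.107 = 1.779406×10^-4
Rp = 0.00285 / 1.779406×10^-4 = 16.02 ohm*cm^2

16.02 ohm*cm^2


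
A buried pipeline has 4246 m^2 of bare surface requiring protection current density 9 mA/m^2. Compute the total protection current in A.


I = area * current density, then convert mA → A (÷1000)
I = 4246 * 9 / 1000 = 38.21 A

38.21 A


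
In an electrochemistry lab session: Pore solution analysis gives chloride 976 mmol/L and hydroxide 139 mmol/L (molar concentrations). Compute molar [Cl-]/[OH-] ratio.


Threshold parameter = [Cl-] / [OH-] (molar basis; both in mmol/L, so units cancel)
Ratio = 976 / 139 = 7.02

7.02


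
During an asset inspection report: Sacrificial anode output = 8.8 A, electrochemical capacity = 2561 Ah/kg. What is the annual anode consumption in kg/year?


Annual consumption = current * hours per year / capacity
Rate = 8.8 * 8760 / 2561 = 30.1 kg/year

30.1 kg/year


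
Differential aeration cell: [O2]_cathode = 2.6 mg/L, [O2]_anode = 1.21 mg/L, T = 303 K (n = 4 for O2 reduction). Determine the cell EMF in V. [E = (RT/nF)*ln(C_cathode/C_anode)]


Apply the Nernst concentration-cell relation: E = (RT/nF)*ln(C_cathode/C_anode)
RT/nF = 8.314*303/(4*96485) = 0.00652729 V
ln(2.6/1.21) = 0.76489
E = 0.00652729 * 0.76489 = 0.00499 V

0.00499 V


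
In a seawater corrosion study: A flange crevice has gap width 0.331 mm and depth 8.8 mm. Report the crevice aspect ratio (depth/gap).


Aspect ratio = depth / gap
Ratio = 8.8 / 0.331 = 26.6

26.6


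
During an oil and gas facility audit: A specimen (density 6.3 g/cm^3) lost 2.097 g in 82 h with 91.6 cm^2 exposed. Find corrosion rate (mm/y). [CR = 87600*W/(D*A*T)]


Apply the mm/y weight-loss relation: CR = 87600 * W / (D * A * T)
Numerator: 87600 * 2.097 = 183697.2
Denominator: 6.3 * 91.6 * 82 = 47320.56
CR = 183697.2 / 47320.56 = 3.881974 mm/y

3.881974 mm/y


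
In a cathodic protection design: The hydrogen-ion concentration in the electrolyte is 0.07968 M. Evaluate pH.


pH = −log10[H+]
pH = −log10(0.07968) = 1.1

1.1


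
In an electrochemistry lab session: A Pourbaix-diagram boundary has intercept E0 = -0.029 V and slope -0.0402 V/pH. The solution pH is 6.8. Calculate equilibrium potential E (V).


Apply the Pourbaix line equation: E = E0 + slope*pH
E = -0.029 + (-0.0402)*6.8 = -0.029 + (-0.27336) = -0.30236 V
Rounded to 4 decimal places: E = -0.3024 V

-0.3024 V


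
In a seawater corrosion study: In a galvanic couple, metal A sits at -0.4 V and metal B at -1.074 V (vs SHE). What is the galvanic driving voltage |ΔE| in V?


Driving voltage is the absolute potential difference.
|ΔE| = |-0.4 − (-1.074)| = 0.674 V

0.674 V


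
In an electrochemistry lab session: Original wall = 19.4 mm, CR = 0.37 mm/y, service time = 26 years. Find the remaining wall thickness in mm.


Remaining wall = original − CR × time
t = 19.4 − 0.37*26 = 19.4 − 9.62 = 9.78 mm

9.78 mm


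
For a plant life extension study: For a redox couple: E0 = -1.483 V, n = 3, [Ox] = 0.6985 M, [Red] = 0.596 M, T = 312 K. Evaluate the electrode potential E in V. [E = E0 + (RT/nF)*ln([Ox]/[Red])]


Apply the Nernst equation: E = E0 + (RT/nF)*ln([Ox]/[Red])
Step 1: RT/nF = 8.314*312/(3*96485) = 0.00896156 V
Step 2: [Ox]/[Red] = 0.6985/0.596 = 1.17198
Step 3: ln(1.17198) = 0.158695
Step 4: correction = 0.00896156 * 0.158695 = 0.001 V
E = -1.483 + 0.001 = -1.482 V

-1.482 V


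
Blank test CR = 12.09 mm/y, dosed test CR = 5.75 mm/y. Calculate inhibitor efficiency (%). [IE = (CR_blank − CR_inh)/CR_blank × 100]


Apply the inhibitor-efficiency definition: IE = (CR_blank − CR_inh)/CR_blank × 100
IE = (12.09 − 5.75) / 12.09 × 100
IE = 6.34 / 12.09 × 100 = 52.4 %

52.4 %


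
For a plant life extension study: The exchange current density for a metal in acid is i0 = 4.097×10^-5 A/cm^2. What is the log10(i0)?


i0 = 4.097×10^-5 A/cm^2
log10(i0) = -4.388

-4.388


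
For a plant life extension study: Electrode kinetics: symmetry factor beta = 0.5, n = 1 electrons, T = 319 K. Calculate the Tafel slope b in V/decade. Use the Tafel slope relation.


Apply the Tafel slope relation: b = 2.303*R*T/(beta*n*F)
Numerator: 2.303 * 8.314 * 319 = 6107.94
Denominator: 0.5 * 1 * 96485 = 48242.5
b = 6107.94 / 48242.5 = 0.127 V/decade

0.127 V/decade


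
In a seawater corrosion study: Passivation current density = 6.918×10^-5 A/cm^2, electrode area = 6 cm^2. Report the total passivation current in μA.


I = i_pass * A, then convert A → μA (×10^6)
I = 6.918×10^-5 * 6 * 10^6 = 415.08 μA

415.08 μA


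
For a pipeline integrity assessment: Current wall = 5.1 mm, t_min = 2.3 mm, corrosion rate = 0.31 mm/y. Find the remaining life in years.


Apply the remaining-life relation: RL = (t_current − t_min) / CR
RL = (5.1 − 2.3) / 0.31 = 2.8 / 0.31 = 9.0 years

9.0 years


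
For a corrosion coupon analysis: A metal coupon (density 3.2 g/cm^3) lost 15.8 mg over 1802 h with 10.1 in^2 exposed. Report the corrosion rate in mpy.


Apply the mpy weight-loss relation: CR = 534 * W / (D * A * T)
Numerator: 534 * 15.8 = 8437.2
Denominator: 3.2 * 10.1 * 1802 = 58240.64
CR = 8437.2 / 58240.64 = 0.14487 mpy

0.14487 mpy


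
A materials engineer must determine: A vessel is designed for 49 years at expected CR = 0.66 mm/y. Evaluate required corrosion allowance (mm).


Corrosion allowance = CR × design life
CA = 0.66 * 49 = 32.34 mm

32.34 mm


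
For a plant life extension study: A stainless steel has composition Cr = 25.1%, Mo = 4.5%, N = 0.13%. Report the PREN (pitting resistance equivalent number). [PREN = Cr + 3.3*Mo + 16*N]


Apply the PREN formula: PREN = Cr + 3.3*Mo + 16*N
PREN = 25.1 + 3.3*4.5 + 16*0.13
PREN = 25.1 + 14.85 + 2.08 = 42.03

42.03


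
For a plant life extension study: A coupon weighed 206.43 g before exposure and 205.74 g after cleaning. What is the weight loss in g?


Weight loss = initial − final
WL = 206.43 − 205.74 = 0.69 g

0.69 g


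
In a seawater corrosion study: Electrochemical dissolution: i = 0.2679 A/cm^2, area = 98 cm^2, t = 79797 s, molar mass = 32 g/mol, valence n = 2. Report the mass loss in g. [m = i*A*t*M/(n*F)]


Apply Faraday's law: m = i*A*t*M / (n*F)
Total charge passed Q = i*A*t = 0.2679*98*79797 = 2095006.3974 C
m = Q*M/(n*F) = 2095006.3974*32/(2*96485) = 347.413 g

347.413 g


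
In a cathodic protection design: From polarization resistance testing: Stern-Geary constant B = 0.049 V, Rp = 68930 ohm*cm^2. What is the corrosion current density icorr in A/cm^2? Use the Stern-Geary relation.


Apply the Stern-Geary relation: icorr = B / Rp
icorr = 0.049 / 68930 = 7.109×10^-7 A/cm^2

7.109×10^-7 A/cm^2


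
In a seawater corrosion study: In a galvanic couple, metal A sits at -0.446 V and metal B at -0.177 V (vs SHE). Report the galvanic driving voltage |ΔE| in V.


Driving voltage is the absolute potential difference.
|ΔE| = |-0.446 − (-0.177)| = 0.269 V

0.269 V
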